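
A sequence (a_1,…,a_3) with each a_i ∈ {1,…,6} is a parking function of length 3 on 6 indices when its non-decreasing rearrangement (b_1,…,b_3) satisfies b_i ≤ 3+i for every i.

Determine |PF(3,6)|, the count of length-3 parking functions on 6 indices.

196

#PF = (7−3)·7^(3−1) = 4·49 = 196 (Konheim–Weiss)
Check (6,1,5) → sorted (1,5,6): b_i ≤ 3+i ∀i, a PF.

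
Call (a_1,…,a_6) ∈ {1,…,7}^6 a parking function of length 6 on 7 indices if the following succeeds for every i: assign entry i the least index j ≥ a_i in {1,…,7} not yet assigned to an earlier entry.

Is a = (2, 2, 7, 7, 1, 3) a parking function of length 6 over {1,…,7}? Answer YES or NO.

NO

Sorted: b = (1, 2, 2, 3, 7, 7).
  b_1=1 ≤ 2
  b_2=2 ≤ 3
  b_3=2 ≤ 4
  b_4=3 ≤ 5
  b_5=7 > 6
  fails at i=5 ⇒ NO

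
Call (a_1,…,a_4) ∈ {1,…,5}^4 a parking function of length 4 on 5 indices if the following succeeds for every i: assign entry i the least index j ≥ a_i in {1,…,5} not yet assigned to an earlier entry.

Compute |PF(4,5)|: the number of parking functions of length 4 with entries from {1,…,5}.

432

#PF = (5−4+1)·(5+1)^(4−1) = 2×216 = 432
E.g. (3,2,5,2) → sorted (2,2,3,5): b_i ≤ 1+i ∀i, a PF.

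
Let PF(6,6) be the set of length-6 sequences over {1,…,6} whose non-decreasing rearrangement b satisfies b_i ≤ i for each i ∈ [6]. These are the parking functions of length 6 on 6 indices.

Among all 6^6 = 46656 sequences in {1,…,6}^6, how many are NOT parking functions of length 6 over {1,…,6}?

Count = (6+1−6)·(6+1)^{6−1} = 1×16807 = 16807 (Konheim–Weiss)
Example (5,1,5,5,3,6) → sorted (1,3,5,5,5,6): b_2=3>2, not a PF.
6^6 − 16807 = 46656 − 16807 = 29849

29849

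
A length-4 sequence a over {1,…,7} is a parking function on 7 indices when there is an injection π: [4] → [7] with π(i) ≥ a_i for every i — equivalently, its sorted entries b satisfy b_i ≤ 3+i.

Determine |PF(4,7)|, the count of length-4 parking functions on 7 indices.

2048

|PF| = 4·8^3 = 4·512 = 2048 [KW]
E.g. (2,1,1,3) → sorted (1,1,2,3): b_i ≤ 3+i ∀i, a PF.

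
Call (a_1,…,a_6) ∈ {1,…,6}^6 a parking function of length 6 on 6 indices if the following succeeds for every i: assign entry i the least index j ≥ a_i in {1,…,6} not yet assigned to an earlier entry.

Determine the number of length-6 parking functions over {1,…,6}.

|PF(6,6)| = (6−6+1)·(6+1)^(6−1) = 1 · 16807 = 16807 (Pollak)
One tuple (5,3,1,4,1,3) → sorted (1,1,3,3,4,5): b_i ≤ i ∀i, a PF.

16807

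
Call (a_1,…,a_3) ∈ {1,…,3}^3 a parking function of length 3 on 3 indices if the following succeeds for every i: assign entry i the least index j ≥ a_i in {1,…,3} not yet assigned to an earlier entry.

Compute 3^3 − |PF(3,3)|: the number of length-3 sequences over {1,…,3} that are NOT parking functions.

|PF(3,3)| = 1·4^2 = 1·16 = 16 (Konheim–Weiss)
E.g. (3,3,1) → sorted (1,3,3): b_2=3>2, not a PF.
So 27 − 16 = 11 fail.

11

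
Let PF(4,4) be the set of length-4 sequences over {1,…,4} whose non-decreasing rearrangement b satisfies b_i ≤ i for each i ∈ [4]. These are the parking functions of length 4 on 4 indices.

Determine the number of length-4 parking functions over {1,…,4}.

Count = (4+1−4)·(4+1)^{4−1} = 1 · 125 = 125 [KW]
Check (1,1,3,4) → sorted (1,1,3,4): b_i ≤ i ∀i, a PF.

125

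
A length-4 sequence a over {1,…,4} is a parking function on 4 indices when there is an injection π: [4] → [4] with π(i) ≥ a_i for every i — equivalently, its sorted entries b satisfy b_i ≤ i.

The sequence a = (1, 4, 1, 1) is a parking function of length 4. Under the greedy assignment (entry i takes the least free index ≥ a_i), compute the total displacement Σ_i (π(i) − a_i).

Σπ = 10 ({1..4} each once); Σa = 1+4+1+1 = 7; disp = 10−7 = 3.

3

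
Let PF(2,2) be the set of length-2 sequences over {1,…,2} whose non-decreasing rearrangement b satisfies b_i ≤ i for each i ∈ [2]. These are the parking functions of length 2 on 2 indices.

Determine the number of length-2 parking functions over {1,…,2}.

3

|PF(2,2)| = (2−2+1)·(2+1)^(2−1) = 1·3 = 3 (Pollak)
One tuple (1,2) → sorted (1,2): b_i ≤ i ∀i, a PF.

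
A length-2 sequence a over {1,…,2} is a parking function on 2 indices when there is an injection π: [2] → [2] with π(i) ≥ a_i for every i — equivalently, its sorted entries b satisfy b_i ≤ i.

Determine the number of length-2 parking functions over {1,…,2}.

|PF| = 1·3^1 = 1×3 = 3
E.g. (1,2) → sorted (1,2): b_i ≤ i ∀i, a PF.

3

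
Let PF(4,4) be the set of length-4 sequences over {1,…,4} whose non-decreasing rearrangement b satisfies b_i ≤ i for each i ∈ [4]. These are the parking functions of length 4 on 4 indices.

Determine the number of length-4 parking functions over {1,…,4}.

125

|PF(4,4)| = 1·5^3 = 1 · 125 = 125 (Pollak)
Check (1,2,2,4) → sorted (1,2,2,4): b_i ≤ i ∀i, a PF.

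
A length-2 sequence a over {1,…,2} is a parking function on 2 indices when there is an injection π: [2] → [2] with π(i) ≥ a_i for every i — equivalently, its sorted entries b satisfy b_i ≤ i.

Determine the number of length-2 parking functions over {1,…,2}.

Count = (3−2)·3^(2−1) = 1 · 3 = 3 (Konheim–Weiss)
One tuple (1,1) → sorted (1,1): b_i ≤ i ∀i, a PF.

3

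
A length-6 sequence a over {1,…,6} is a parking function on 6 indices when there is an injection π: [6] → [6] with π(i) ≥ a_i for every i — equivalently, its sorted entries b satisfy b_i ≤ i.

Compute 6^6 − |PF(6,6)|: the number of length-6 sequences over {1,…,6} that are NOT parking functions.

29849

Count = (6−6+1)·(6+1)^(6−1) = 1×16807 = 16807 (Konheim–Weiss)
E.g. (6,6,5,4,6,6) → sorted (4,5,6,6,6,6): b_1=4>1, not a PF.
Total 46656; non-PF = 46656−16807 = 29849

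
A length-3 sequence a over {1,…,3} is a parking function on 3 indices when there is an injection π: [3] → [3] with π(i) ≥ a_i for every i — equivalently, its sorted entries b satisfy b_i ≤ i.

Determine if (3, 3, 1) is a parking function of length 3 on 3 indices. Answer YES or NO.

Order a: b = (1, 3, 3).
  b_1=1 ≤ 1
  b_2=3 > 2
  fails at i=2 ⇒ NO

NO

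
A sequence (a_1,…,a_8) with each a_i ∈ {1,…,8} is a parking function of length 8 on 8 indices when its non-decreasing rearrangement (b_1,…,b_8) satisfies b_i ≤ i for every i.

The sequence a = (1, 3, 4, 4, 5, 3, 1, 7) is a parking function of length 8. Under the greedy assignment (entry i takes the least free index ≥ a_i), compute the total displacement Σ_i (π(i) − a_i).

Σπ(i) = 1+…+8 = 36; Σa = 1+3+4+4+5+3+1+7 = 28; disp = 36−28 = 8.

8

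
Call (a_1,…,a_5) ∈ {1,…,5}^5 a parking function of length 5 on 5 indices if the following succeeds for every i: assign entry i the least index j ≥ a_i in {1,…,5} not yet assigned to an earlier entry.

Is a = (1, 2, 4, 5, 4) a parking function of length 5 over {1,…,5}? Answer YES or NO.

Order a: b = (1, 2, 4, 4, 5).
  b_1=1 ≤ 1
  b_2=2 ≤ 2
  b_3=4 > 3
  fails at i=3 ⇒ NO

NO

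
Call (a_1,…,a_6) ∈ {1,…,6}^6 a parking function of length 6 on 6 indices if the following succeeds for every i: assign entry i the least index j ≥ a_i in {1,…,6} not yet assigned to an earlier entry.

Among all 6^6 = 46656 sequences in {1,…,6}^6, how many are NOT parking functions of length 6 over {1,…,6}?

|PF| = (7−6)·7^(6−1) = 1×16807 = 16807 (Konheim–Weiss)
Example (4,6,5,5,4,1) → sorted (1,4,4,5,5,6): b_2=4>2, not a PF.
6^6 − 16807 = 46656 − 16807 = 29849

29849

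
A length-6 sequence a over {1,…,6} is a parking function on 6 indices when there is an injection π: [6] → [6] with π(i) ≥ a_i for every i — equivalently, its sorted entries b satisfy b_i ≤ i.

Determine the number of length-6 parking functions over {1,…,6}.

16807

Count = 1·7^5 = 1×16807 = 16807
E.g. (4,1,2,5,6,3) → sorted (1,2,3,4,5,6): b_i ≤ i ∀i, a PF.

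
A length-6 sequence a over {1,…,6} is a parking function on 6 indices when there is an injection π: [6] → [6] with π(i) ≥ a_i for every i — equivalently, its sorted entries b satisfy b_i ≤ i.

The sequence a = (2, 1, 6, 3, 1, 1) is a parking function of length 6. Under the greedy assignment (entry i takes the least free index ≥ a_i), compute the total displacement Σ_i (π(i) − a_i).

7

Σπ(i) = 1+…+6 = 21; Σa = 2+1+6+3+1+1 = 14; disp = 21−14 = 7.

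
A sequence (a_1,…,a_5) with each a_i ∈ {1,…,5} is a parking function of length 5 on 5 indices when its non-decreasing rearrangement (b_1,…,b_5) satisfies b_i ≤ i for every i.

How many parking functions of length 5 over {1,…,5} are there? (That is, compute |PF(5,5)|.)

|PF| = 1·6^4 = 1×1296 = 1296 (Pollak)
E.g. (2,5,4,1,2) → sorted (1,2,2,4,5): b_i ≤ i ∀i, a PF.

1296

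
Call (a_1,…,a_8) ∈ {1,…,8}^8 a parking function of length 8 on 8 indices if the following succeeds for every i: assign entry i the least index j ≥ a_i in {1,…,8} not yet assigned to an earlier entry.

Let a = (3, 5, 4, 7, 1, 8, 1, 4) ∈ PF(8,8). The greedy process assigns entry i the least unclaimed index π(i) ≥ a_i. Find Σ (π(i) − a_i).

3

Σπ(i) = 1+…+8 = 36; Σa = 3+5+4+7+1+8+1+4 = 33; disp = 36−33 = 3.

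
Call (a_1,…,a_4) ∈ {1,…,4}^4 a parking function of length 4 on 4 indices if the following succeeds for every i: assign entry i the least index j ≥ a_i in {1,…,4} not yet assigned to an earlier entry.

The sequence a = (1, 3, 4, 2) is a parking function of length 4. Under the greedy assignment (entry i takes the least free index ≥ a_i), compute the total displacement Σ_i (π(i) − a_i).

Σπ(i) = 1+…+4 = 10; Σa = 1+3+4+2 = 10; disp = 10−10 = 0.

0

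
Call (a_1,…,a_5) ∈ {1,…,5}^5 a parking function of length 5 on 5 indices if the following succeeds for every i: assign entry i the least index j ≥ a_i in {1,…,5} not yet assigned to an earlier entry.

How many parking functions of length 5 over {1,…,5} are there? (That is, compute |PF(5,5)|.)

1296

#PF = (5+1−5)·(5+1)^{5−1} = 1×1296 = 1296
One tuple (1,3,2,5,2) → sorted (1,2,2,3,5): b_i ≤ i ∀i, a PF.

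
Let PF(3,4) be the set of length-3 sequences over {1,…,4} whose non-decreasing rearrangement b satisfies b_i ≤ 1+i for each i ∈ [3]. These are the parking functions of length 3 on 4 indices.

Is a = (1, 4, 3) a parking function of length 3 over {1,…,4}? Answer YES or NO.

YES

Order a: b = (1, 3, 4).
  b_1=1 ≤ 2
  b_2=3 ≤ 3
  b_3=4 ≤ 4
All bounds hold ⇒ YES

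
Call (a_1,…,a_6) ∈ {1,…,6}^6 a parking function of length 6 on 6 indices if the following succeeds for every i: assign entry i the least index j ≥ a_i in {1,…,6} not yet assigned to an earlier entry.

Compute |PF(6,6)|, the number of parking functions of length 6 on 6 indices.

|PF(6,6)| = (6+1−6)·(6+1)^{6−1} = 1·16807 = 16807 [KW]
Example (4,3,2,1,3,5) → sorted (1,2,3,3,4,5): b_i ≤ i ∀i, a PF.

16807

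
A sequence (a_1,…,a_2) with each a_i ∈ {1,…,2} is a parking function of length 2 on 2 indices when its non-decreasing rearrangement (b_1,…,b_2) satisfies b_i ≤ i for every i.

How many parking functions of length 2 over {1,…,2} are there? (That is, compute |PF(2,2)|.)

|PF| = 1·3^1 = 1 · 3 = 3
E.g. (2,1) → sorted (1,2): b_i ≤ i ∀i, a PF.

3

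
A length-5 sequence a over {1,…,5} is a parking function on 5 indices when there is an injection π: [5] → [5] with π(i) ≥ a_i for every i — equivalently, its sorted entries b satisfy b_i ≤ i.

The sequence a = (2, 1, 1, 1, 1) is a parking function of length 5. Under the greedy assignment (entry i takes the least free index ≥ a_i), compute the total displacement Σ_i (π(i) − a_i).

Σπ(i) = 1+…+5 = 15; Σa = 2+1+1+1+1 = 6; disp = 15−6 = 9.

9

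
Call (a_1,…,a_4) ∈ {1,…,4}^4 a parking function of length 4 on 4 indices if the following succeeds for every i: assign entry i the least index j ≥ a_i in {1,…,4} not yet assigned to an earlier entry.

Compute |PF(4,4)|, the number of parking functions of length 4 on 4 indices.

125

|PF(4,4)| = (4−4+1)·(4+1)^(4−1) = 1·125 = 125 (Pollak)
Check (1,4,1,2) → sorted (1,1,2,4): b_i ≤ i ∀i, a PF.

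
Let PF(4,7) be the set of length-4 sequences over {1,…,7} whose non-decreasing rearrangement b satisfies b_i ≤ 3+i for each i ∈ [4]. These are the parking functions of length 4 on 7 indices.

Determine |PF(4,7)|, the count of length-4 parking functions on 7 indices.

2048

Count = 4·8^3 = 4·512 = 2048 (Pollak)
One tuple (6,1,7,5) → sorted (1,5,6,7): b_i ≤ 3+i ∀i, a PF.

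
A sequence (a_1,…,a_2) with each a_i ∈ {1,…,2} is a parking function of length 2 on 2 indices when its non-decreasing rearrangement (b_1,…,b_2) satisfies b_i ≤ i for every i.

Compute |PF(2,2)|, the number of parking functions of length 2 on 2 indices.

3

#PF = (2+1−2)·(2+1)^{2−1} = 1 · 3 = 3 (Pollak)
Example (1,1) → sorted (1,1): b_i ≤ i ∀i, a PF.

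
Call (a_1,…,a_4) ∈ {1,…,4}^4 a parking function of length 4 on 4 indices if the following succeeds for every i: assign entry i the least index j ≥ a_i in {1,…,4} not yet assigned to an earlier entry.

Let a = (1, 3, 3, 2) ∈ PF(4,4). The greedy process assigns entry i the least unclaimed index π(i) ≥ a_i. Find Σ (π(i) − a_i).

Σπ = 10 ({1..4} each once); Σa = 1+3+3+2 = 9; disp = 10−9 = 1.

1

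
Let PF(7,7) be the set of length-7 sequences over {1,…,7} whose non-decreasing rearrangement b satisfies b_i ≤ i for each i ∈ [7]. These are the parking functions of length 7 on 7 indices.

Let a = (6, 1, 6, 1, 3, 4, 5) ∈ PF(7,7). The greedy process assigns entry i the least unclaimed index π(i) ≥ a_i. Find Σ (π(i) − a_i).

Σπ(i) = 1+…+7 = 28; Σa = 6+1+6+1+3+4+5 = 26; disp = 28−26 = 2.

2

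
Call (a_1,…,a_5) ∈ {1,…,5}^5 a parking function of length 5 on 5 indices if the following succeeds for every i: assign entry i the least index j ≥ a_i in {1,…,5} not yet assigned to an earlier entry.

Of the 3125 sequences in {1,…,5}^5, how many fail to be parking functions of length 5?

|PF(5,5)| = (5−5+1)·(5+1)^(5−1) = 1 · 1296 = 1296 (Pollak)
One tuple (4,5,4,5,4) → sorted (4,4,4,5,5): b_1=4>1, not a PF.
So 3125 − 1296 = 1829 fail.

1829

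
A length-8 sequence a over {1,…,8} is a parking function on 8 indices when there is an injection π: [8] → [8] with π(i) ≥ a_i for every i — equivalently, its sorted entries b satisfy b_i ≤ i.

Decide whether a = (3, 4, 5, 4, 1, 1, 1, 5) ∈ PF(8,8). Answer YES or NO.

Order a: b = (1, 1, 1, 3, 4, 4, 5, 5).
  b_1=1 ≤ 1
  b_2=1 ≤ 2
  b_3=1 ≤ 3
  b_4=3 ≤ 4
  b_5=4 ≤ 5
  b_6=4 ≤ 6
  b_7=5 ≤ 7
  b_8=5 ≤ 8
All bounds hold ⇒ YES

YES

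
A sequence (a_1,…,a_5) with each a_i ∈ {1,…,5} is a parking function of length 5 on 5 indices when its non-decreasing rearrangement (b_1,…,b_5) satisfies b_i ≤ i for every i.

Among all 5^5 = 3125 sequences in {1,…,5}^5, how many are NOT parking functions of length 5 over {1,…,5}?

Count = (6−5)·6^(5−1) = 1 · 1296 = 1296 [KW]
Check (4,5,1,5,4) → sorted (1,4,4,5,5): b_2=4>2, not a PF.
5^5 − 1296 = 3125 − 1296 = 1829

1829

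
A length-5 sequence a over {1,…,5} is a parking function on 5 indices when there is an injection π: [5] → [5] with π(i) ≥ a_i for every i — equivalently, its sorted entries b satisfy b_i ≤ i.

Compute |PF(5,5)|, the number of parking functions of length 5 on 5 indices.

|PF(5,5)| = (5+1−5)·(5+1)^{5−1} = 1 · 1296 = 1296 (Pollak)
E.g. (1,1,3,3,4) → sorted (1,1,3,3,4): b_i ≤ i ∀i, a PF.

1296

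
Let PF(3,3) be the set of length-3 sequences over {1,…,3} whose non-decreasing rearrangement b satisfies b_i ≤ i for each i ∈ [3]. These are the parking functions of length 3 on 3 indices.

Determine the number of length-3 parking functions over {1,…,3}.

16

#PF = (3+1−3)·(3+1)^{3−1} = 1·16 = 16 [KW]
E.g. (2,3,1) → sorted (1,2,3): b_i ≤ i ∀i, a PF.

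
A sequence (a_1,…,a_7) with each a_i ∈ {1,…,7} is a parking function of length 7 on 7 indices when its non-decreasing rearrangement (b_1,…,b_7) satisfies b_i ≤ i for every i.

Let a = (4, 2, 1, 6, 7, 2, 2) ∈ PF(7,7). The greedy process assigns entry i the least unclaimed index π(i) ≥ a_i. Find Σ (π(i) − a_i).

4

Σπ = 7·8/2 = 28 (π permutes [7]); Σa = 4+2+1+6+7+2+2 = 24; disp = 28−24 = 4.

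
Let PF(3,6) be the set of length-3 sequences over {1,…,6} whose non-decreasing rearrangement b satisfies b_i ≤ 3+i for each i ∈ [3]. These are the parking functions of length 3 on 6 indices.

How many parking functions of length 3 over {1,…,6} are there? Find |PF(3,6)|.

196

Count = (7−3)·7^(3−1) = 4 · 49 = 196
One tuple (5,3,5) → sorted (3,5,5): b_i ≤ 3+i ∀i, a PF.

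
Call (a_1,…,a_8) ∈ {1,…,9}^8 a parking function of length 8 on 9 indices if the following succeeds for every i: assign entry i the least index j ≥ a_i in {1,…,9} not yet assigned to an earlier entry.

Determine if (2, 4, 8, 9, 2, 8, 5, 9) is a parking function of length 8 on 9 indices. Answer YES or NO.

NO

Sorted: b = (2, 2, 4, 5, 8, 8, 9, 9).
  b_1=2 ≤ 2
  b_2=2 ≤ 3
  b_3=4 ≤ 4
  b_4=5 ≤ 5
  b_5=8 > 6
  fails at i=5 ⇒ NO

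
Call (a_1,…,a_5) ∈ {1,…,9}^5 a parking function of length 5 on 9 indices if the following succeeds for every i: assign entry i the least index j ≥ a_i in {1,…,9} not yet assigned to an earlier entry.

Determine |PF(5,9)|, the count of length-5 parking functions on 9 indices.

50000

#PF = (10−5)·10^(5−1) = 5×10000 = 50000 [KW]
E.g. (7,5,1,6,2) → sorted (1,2,5,6,7): b_i ≤ 4+i ∀i, a PF.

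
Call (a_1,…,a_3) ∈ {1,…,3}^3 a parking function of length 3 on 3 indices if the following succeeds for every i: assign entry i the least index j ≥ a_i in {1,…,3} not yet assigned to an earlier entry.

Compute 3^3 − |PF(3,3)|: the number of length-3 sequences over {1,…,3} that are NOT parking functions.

11

#PF = (4−3)·4^(3−1) = 1·16 = 16 (Konheim–Weiss)
One tuple (2,3,3) → sorted (2,3,3): b_1=2>1, not a PF.
Total 27; non-PF = 27−16 = 11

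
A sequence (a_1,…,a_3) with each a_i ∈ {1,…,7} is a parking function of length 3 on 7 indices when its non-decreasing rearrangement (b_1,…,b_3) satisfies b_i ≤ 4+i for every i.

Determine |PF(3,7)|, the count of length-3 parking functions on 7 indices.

320

|PF(3,7)| = (8−3)·8^(3−1) = 5 · 64 = 320
Example (2,4,4) → sorted (2,4,4): b_i ≤ 4+i ∀i, a PF.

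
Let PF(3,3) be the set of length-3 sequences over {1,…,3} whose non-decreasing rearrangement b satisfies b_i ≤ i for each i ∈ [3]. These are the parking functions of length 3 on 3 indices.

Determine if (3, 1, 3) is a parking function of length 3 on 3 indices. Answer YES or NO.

NO

Order a: b = (1, 3, 3).
  b_1=1 ≤ 1
  b_2=3 > 2
  fails at i=2 ⇒ NO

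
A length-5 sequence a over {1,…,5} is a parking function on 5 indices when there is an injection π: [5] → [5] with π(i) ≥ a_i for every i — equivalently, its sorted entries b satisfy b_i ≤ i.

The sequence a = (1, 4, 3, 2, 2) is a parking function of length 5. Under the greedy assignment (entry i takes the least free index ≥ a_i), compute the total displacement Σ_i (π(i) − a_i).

Σπ = 15 ({1..5} each once); Σa = 1+4+3+2+2 = 12; disp = 15−12 = 3.

3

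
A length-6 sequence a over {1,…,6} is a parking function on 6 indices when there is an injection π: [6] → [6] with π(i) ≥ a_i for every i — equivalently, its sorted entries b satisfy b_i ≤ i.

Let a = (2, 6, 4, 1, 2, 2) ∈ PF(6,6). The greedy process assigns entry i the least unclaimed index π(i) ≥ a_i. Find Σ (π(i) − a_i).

4

Σπ(i) = 1+…+6 = 21; Σa = 2+6+4+1+2+2 = 17; disp = 21−17 = 4.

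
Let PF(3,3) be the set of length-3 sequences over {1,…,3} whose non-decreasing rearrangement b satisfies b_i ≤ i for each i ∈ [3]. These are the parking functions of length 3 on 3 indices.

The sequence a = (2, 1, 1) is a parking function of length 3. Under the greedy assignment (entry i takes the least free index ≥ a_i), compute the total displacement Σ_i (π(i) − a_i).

Σπ(i) = 1+…+3 = 6; Σa = 2+1+1 = 4; disp = 6−4 = 2.

2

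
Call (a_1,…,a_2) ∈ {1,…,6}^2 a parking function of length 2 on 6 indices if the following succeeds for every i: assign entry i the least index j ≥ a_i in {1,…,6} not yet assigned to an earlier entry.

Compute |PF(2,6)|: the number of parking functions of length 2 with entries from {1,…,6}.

|PF(2,6)| = (6−2+1)·(6+1)^(2−1) = 5 · 7 = 35
Check (3,2) → sorted (2,3): b_i ≤ 4+i ∀i, a PF.

35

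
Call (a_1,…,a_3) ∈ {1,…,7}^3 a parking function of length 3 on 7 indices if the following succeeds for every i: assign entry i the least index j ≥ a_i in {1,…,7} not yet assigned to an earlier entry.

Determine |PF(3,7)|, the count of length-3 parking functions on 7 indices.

320

Count = (7−3+1)·(7+1)^(3−1) = 5 · 64 = 320
Example (5,5,1) → sorted (1,5,5): b_i ≤ 4+i ∀i, a PF.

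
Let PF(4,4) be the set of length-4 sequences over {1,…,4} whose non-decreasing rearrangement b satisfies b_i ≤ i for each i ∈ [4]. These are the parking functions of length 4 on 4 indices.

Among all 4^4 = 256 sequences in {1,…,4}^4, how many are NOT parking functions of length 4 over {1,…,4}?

|PF| = (5−4)·5^(4−1) = 1·125 = 125 [KW]
E.g. (1,4,4,1) → sorted (1,1,4,4): b_3=4>3, not a PF.
So 256 − 125 = 131 fail.

131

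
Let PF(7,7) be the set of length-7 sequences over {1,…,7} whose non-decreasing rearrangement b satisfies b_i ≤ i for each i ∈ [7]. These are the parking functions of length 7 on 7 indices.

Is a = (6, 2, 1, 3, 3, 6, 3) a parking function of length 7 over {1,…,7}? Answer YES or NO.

Order a: b = (1, 2, 3, 3, 3, 6, 6).
  b_1=1 ≤ 1
  b_2=2 ≤ 2
  b_3=3 ≤ 3
  b_4=3 ≤ 4
  b_5=3 ≤ 5
  b_6=6 ≤ 6
  b_7=6 ≤ 7
All bounds hold ⇒ YES

YES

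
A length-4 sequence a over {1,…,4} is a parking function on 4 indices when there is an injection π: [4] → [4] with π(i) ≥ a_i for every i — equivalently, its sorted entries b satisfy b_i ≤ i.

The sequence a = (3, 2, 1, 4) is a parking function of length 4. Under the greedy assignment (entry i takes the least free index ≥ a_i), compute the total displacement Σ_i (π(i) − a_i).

Σπ = 4·5/2 = 10 (π permutes [4]); Σa = 3+2+1+4 = 10; disp = 10−10 = 0.

0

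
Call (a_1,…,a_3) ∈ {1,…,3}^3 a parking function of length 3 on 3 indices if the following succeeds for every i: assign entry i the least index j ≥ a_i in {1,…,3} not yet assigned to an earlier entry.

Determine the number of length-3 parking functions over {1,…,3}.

|PF(3,3)| = (3−3+1)·(3+1)^(3−1) = 1 · 16 = 16 [KW]
Example (3,1,1) → sorted (1,1,3): b_i ≤ i ∀i, a PF.

16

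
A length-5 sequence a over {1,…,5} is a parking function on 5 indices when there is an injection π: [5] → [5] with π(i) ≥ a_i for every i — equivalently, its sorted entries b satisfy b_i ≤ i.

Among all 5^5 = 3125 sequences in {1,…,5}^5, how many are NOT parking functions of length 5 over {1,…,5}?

|PF| = 1·6^4 = 1 · 1296 = 1296
Check (3,5,3,3,5) → sorted (3,3,3,5,5): b_1=3>1, not a PF.
So 3125 − 1296 = 1829 fail.

1829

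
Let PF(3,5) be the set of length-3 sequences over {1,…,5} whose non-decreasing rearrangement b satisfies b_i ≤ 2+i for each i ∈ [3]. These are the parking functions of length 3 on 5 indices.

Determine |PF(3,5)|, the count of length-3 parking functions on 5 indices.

108

Count = (5+1−3)·(5+1)^{3−1} = 3 · 36 = 108 (Konheim–Weiss)
E.g. (2,1,4) → sorted (1,2,4): b_i ≤ 2+i ∀i, a PF.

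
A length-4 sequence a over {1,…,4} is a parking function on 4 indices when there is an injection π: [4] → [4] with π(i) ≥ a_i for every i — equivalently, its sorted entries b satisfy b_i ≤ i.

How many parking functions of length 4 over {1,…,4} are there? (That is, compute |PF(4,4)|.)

125

|PF(4,4)| = (5−4)·5^(4−1) = 1×125 = 125
One tuple (2,4,1,2) → sorted (1,2,2,4): b_i ≤ i ∀i, a PF.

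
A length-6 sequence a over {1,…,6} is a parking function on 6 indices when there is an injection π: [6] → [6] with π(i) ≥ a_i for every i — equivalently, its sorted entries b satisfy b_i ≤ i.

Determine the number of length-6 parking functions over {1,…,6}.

Count = (7−6)·7^(6−1) = 1×16807 = 16807
Example (6,4,1,1,4,3) → sorted (1,1,3,4,4,6): b_i ≤ i ∀i, a PF.

16807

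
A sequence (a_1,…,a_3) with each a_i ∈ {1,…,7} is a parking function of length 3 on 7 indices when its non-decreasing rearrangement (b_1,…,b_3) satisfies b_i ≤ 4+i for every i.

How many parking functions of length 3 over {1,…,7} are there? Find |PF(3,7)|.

#PF = 5·8^2 = 5 · 64 = 320
One tuple (4,6,4) → sorted (4,4,6): b_i ≤ 4+i ∀i, a PF.

320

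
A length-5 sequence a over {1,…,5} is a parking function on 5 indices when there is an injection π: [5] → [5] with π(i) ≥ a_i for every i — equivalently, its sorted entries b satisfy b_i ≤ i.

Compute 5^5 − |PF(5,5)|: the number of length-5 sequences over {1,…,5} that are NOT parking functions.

1829

Count = (6−5)·6^(5−1) = 1 · 1296 = 1296
Check (5,5,5,3,4) → sorted (3,4,5,5,5): b_1=3>1, not a PF.
So 3125 − 1296 = 1829 fail.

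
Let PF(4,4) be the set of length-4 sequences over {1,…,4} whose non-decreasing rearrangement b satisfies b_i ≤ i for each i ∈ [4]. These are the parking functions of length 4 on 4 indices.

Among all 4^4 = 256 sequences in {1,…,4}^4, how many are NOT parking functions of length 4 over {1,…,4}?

131

Count = 1·5^3 = 1·125 = 125 (Pollak)
One tuple (2,3,3,3) → sorted (2,3,3,3): b_1=2>1, not a PF.
So 256 − 125 = 131 fail.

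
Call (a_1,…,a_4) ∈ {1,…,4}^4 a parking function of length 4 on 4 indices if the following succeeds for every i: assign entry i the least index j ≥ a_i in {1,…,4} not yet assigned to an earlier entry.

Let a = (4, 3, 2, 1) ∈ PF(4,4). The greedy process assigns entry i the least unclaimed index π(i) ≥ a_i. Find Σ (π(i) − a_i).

Σπ = 10 ({1..4} each once); Σa = 4+3+2+1 = 10; disp = 10−10 = 0.

0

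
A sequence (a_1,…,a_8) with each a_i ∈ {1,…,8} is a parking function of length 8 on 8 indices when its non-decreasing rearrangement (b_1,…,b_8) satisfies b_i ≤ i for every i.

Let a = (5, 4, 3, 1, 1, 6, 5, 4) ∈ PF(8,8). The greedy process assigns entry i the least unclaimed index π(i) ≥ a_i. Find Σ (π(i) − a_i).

7

Σπ = 36 ({1..8} each once); Σa = 5+4+3+1+1+6+5+4 = 29; disp = 36−29 = 7.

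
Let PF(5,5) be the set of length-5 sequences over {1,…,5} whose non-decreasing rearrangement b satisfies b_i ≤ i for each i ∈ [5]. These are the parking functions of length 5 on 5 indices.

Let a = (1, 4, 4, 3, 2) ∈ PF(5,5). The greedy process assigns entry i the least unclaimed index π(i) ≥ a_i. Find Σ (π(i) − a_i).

1

Σπ = 5·6/2 = 15 (π permutes [5]); Σa = 1+4+4+3+2 = 14; disp = 15−14 = 1.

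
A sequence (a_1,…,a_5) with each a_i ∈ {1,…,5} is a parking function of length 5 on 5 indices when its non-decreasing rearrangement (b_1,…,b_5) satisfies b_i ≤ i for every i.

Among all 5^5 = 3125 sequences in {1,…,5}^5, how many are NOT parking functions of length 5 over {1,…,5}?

1829

Count = (5+1−5)·(5+1)^{5−1} = 1×1296 = 1296 [KW]
Check (5,1,3,5,4) → sorted (1,3,4,5,5): b_2=3>2, not a PF.
5^5 − 1296 = 3125 − 1296 = 1829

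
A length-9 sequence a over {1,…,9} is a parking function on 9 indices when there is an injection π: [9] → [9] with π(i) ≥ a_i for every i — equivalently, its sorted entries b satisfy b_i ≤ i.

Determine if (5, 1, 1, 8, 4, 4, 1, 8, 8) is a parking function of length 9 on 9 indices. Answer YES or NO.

NO

Rearranged: b = (1, 1, 1, 4, 4, 5, 8, 8, 8).
  b_1=1 ≤ 1
  b_2=1 ≤ 2
  b_3=1 ≤ 3
  b_4=4 ≤ 4
  b_5=4 ≤ 5
  b_6=5 ≤ 6
  b_7=8 > 7
  fails at i=7 ⇒ NO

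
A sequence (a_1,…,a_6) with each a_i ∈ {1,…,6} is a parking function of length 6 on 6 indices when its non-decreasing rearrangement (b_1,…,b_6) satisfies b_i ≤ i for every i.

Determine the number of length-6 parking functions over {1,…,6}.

|PF(6,6)| = (6+1−6)·(6+1)^{6−1} = 1 · 16807 = 16807 (Pollak)
Example (1,3,6,5,1,3) → sorted (1,1,3,3,5,6): b_i ≤ i ∀i, a PF.

16807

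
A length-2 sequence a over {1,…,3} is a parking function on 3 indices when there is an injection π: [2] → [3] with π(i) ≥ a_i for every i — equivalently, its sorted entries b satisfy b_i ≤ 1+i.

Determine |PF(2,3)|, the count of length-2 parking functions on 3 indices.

8

|PF| = (4−2)·4^(2−1) = 2×4 = 8 (Konheim–Weiss)
E.g. (1,1) → sorted (1,1): b_i ≤ 1+i ∀i, a PF.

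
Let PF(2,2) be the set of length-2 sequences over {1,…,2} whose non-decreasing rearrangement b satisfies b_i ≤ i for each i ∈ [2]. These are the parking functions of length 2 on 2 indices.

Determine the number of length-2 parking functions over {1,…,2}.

3

Count = (2+1−2)·(2+1)^{2−1} = 1·3 = 3 [KW]
Example (2,1) → sorted (1,2): b_i ≤ i ∀i, a PF.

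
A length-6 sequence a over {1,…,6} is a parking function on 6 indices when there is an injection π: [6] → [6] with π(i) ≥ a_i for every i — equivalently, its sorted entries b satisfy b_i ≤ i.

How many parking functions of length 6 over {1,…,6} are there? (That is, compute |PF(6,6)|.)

16807

#PF = (6−6+1)·(6+1)^(6−1) = 1·16807 = 16807 (Pollak)
E.g. (1,2,6,1,3,5) → sorted (1,1,2,3,5,6): b_i ≤ i ∀i, a PF.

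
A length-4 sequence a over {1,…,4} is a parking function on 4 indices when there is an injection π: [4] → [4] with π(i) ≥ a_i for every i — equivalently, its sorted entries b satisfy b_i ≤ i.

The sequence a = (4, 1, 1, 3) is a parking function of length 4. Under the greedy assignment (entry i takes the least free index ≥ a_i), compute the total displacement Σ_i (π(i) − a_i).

1

Σπ(i) = 1+…+4 = 10; Σa = 4+1+1+3 = 9; disp = 10−9 = 1.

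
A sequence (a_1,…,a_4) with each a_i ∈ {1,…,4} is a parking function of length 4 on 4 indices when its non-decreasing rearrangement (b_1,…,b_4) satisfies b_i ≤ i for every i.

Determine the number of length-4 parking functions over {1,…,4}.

125

|PF| = (4−4+1)·(4+1)^(4−1) = 1·125 = 125 [KW]
Example (2,4,1,1) → sorted (1,1,2,4): b_i ≤ i ∀i, a PF.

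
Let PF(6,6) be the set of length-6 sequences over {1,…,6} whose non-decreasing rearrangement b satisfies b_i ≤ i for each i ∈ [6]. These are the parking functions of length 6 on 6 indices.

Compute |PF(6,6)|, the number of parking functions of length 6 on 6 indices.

|PF| = (6+1−6)·(6+1)^{6−1} = 1·16807 = 16807
E.g. (1,1,2,6,3,1) → sorted (1,1,1,2,3,6): b_i ≤ i ∀i, a PF.

16807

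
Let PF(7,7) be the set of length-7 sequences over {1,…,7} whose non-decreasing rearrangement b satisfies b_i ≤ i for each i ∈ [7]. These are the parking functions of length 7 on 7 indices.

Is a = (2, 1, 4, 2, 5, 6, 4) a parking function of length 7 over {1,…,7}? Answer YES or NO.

YES

Order a: b = (1, 2, 2, 4, 4, 5, 6).
  b_1=1 ≤ 1
  b_2=2 ≤ 2
  b_3=2 ≤ 3
  b_4=4 ≤ 4
  b_5=4 ≤ 5
  b_6=5 ≤ 6
  b_7=6 ≤ 7
All bounds hold ⇒ YES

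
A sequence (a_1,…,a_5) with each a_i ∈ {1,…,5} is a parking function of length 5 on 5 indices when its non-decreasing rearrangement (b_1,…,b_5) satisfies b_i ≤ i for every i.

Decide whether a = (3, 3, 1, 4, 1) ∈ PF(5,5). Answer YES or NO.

Sorted: b = (1, 1, 3, 3, 4).
  b_1=1 ≤ 1
  b_2=1 ≤ 2
  b_3=3 ≤ 3
  b_4=3 ≤ 4
  b_5=4 ≤ 5
All bounds hold ⇒ YES

YES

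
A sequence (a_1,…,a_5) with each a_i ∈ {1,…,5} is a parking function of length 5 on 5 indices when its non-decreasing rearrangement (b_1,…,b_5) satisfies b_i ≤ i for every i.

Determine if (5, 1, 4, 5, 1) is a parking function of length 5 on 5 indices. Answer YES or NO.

Order a: b = (1, 1, 4, 5, 5).
  b_1=1 ≤ 1
  b_2=1 ≤ 2
  b_3=4 > 3
  fails at i=3 ⇒ NO

NO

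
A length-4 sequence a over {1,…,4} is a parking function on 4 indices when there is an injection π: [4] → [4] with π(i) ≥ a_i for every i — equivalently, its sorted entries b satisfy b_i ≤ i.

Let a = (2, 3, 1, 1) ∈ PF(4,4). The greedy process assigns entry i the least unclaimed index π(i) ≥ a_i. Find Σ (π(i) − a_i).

Σπ = 4·5/2 = 10 (π permutes [4]); Σa = 2+3+1+1 = 7; disp = 10−7 = 3.

3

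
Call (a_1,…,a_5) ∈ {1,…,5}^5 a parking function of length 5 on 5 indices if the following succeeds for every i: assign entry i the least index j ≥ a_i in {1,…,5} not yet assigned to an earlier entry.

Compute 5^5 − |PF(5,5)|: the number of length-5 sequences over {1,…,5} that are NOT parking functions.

1829

#PF = (5−5+1)·(5+1)^(5−1) = 1×1296 = 1296 (Konheim–Weiss)
E.g. (4,4,4,5,2) → sorted (2,4,4,4,5): b_1=2>1, not a PF.
5^5 − 1296 = 3125 − 1296 = 1829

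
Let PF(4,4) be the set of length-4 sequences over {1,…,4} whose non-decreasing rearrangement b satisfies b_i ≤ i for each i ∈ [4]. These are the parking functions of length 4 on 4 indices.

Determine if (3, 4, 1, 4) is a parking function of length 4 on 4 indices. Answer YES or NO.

NO

Rearranged: b = (1, 3, 4, 4).
  b_1=1 ≤ 1
  b_2=3 > 2
  fails at i=2 ⇒ NO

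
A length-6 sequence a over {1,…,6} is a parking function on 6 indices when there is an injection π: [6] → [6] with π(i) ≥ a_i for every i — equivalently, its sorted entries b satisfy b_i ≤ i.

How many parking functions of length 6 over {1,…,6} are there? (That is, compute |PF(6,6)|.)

16807

|PF(6,6)| = 1·7^5 = 1·16807 = 16807 (Pollak)
Example (3,3,1,2,5,3) → sorted (1,2,3,3,3,5): b_i ≤ i ∀i, a PF.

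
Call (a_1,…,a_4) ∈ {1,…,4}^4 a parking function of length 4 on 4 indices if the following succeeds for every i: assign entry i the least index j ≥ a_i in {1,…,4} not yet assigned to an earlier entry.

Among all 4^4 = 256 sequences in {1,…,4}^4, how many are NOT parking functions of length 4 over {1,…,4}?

|PF(4,4)| = (4−4+1)·(4+1)^(4−1) = 1×125 = 125 (Konheim–Weiss)
One tuple (4,3,4,3) → sorted (3,3,4,4): b_1=3>1, not a PF.
Total 256; non-PF = 256−125 = 131

131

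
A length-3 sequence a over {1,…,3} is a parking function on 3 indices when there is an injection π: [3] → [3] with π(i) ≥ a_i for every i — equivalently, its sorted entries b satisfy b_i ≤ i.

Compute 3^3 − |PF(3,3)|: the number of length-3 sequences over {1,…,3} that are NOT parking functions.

#PF = (3−3+1)·(3+1)^(3−1) = 1 · 16 = 16 (Konheim–Weiss)
Example (2,3,3) → sorted (2,3,3): b_1=2>1, not a PF.
So 27 − 16 = 11 fail.

11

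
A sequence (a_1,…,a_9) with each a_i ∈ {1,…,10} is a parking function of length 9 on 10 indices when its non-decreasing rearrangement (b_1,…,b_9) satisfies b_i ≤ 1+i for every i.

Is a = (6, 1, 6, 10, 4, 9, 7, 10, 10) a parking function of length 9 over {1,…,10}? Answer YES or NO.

NO

Order a: b = (1, 4, 6, 6, 7, 9, 10, 10, 10).
  b_1=1 ≤ 2
  b_2=4 > 3
  fails at i=2 ⇒ NO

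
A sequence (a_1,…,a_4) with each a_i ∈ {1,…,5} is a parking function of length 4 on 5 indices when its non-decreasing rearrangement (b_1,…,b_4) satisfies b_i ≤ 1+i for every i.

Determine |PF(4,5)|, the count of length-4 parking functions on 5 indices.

Count = (6−4)·6^(4−1) = 2·216 = 432 (Konheim–Weiss)
One tuple (1,3,2,5) → sorted (1,2,3,5): b_i ≤ 1+i ∀i, a PF.

432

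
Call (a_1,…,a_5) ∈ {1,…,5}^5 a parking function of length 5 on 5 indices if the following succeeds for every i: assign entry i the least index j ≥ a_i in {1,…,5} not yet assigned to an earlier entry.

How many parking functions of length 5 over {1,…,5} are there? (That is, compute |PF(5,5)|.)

1296

#PF = (5+1−5)·(5+1)^{5−1} = 1×1296 = 1296
Example (5,1,2,1,2) → sorted (1,1,2,2,5): b_i ≤ i ∀i, a PF.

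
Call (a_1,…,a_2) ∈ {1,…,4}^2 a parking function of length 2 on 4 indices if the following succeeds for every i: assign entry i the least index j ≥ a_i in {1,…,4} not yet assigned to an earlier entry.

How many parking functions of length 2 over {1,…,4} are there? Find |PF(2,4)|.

|PF(2,4)| = (4−2+1)·(4+1)^(2−1) = 3×5 = 15 (Konheim–Weiss)
E.g. (4,2) → sorted (2,4): b_i ≤ 2+i ∀i, a PF.

15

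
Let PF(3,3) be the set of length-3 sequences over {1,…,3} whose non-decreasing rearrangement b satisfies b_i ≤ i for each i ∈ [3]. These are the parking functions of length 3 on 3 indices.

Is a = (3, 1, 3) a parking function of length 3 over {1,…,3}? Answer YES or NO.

Rearranged: b = (1, 3, 3).
  b_1=1 ≤ 1
  b_2=3 > 2
  fails at i=2 ⇒ NO

NO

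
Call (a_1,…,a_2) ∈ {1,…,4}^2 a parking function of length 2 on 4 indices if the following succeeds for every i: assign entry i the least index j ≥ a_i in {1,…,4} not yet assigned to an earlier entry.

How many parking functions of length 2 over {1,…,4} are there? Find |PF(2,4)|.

|PF(2,4)| = (5−2)·5^(2−1) = 3 · 5 = 15
Check (3,4) → sorted (3,4): b_i ≤ 2+i ∀i, a PF.

15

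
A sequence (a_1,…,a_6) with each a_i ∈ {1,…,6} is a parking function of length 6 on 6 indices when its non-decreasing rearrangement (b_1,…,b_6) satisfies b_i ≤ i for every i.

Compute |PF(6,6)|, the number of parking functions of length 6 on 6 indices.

#PF = (6−6+1)·(6+1)^(6−1) = 1 · 16807 = 16807 (Konheim–Weiss)
One tuple (5,4,2,5,3,1) → sorted (1,2,3,4,5,5): b_i ≤ i ∀i, a PF.

16807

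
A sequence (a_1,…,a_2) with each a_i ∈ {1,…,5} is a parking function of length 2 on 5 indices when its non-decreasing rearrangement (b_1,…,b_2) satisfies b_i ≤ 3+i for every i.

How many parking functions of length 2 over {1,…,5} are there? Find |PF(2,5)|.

24

|PF| = (5−2+1)·(5+1)^(2−1) = 4 · 6 = 24 (Pollak)
One tuple (1,5) → sorted (1,5): b_i ≤ 3+i ∀i, a PF.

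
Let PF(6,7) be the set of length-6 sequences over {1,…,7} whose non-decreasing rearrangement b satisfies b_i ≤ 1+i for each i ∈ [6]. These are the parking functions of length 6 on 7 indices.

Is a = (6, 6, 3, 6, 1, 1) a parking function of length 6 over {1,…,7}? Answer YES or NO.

Order a: b = (1, 1, 3, 6, 6, 6).
  b_1=1 ≤ 2
  b_2=1 ≤ 3
  b_3=3 ≤ 4
  b_4=6 > 5
  fails at i=4 ⇒ NO

NO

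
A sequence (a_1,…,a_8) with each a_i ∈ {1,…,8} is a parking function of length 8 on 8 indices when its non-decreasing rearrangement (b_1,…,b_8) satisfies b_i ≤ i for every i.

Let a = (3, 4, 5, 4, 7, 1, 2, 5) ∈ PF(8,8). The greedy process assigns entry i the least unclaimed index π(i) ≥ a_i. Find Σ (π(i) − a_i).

5

Σπ(i) = 1+…+8 = 36; Σa = 3+4+5+4+7+1+2+5 = 31; disp = 36−31 = 5.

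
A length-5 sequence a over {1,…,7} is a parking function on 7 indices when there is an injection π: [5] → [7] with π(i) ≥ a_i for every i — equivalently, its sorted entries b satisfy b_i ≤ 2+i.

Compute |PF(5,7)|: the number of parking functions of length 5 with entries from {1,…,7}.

12288

|PF| = (8−5)·8^(5−1) = 3·4096 = 12288 (Konheim–Weiss)
One tuple (4,2,2,7,4) → sorted (2,2,4,4,7): b_i ≤ 2+i ∀i, a PF.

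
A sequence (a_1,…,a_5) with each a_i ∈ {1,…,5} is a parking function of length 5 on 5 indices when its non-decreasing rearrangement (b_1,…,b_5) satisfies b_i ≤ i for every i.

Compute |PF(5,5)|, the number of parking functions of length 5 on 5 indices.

#PF = (6−5)·6^(5−1) = 1·1296 = 1296 (Konheim–Weiss)
Example (3,3,1,2,1) → sorted (1,1,2,3,3): b_i ≤ i ∀i, a PF.

1296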